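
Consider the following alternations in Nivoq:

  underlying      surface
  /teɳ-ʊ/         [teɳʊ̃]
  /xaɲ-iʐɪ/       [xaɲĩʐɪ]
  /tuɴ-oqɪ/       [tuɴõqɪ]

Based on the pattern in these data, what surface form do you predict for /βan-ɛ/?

The data show progressive nasality assimilation (vowel nasalisation): /ʊ/ → [ʊ̃] after /ɳ/; /i/ → [ĩ] after /ɲ/; /o/ → [õ] after /ɴ/ — a vowel is nasalised by an immediately preceding nasal consonant.
The vowel /ɛ/ is adjacent to the preceding nasal /n/, so it acquires [+nasal] and surfaces as [ɛ̃].

[βanɛ̃]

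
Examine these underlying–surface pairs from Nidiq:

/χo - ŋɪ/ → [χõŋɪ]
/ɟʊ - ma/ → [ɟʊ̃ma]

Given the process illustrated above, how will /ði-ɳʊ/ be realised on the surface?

The data show regressive nasality assimilation (vowel nasalisation): /o/ → [õ] before /ŋ/; /ʊ/ → [ʊ̃] before /m/ — a vowel is nasalised by an immediately following nasal consonant.
/i/ sits next to the nasal /ɳ/ and is therefore nasalised to [ĩ].

[ðĩɳʊ]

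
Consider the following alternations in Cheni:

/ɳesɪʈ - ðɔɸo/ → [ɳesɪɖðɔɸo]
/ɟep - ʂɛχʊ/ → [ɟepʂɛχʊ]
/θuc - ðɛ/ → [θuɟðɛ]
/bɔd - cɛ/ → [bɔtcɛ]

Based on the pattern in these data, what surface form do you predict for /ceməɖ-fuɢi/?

[ceməʈfuɢi]

The data show regressive voicing assimilation: /ʈ/ → [ɖ] before /ð/; /c/ → [ɟ] before /ð/; /d/ → [t] before /c/. In each pair only voicing changes, matching the following consonant, while place and manner stay constant.
No alternation appears in [ɟepʂɛχʊ]: there the adjacent consonants already agree in voicing (/p/ and /ʂ/ are both voiceless), so this form is consistent with the same rule.
The rule targets /ɖ/ (voiced retroflex stop), which sits before the trigger /f/ (voiceless).
Changing only its voicing to voiceless gives [ʈ] — the voiceless retroflex stop.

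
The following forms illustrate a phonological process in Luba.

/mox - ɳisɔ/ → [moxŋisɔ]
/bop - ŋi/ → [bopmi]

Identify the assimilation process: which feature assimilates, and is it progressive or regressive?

progressive place assimilation

Comparing underlying and surface forms, /ɳ/ → [ŋ] is the alternation; the neighbouring /x/ is constant.
The change retroflex → velar matches the place of the preceding /x/, identifying this as place assimilation.
Manner and voice are unchanged, so the assimilation is partial, not total.
Checking the remaining alternation: /ŋ/ → [m] after /p/ (velar → bilabial, matching bilabial) — only place changes, and always toward the preceding segment.
Since the segment that changes follows the conditioning segment, the assimilation is progressive.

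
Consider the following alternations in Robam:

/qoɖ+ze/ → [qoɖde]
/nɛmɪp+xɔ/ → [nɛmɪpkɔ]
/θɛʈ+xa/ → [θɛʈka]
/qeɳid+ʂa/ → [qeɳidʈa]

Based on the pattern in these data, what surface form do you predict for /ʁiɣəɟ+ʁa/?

The data show progressive manner assimilation: /z/ → [d] after /ɖ/; /x/ → [k] after /p/; /x/ → [k] after /ʈ/; /ʂ/ → [ʈ] after /d/. In each pair only manner changes, matching the preceding consonant, while place and voice stay constant.
The rule targets /ʁ/ (voiced uvular fricative), which sits after the trigger /ɟ/ (stop).
Changing only its manner to stop gives [ɢ] — the voiced uvular stop.

[ʁiɣəɟɢa]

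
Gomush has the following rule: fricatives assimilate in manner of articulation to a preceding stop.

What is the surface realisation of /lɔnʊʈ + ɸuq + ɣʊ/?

/ɸ/ is a voiceless bilabial fricative. The preceding trigger /ʈ/ is a stop, so /ɸ/ must become a stop as well.
The voiceless bilabial stop is [p], so /ɸ/ → [p].
The same rule applies at the second boundary: /ɣ/ → [g] next to /q/.

[lɔnʊʈpuqgʊ]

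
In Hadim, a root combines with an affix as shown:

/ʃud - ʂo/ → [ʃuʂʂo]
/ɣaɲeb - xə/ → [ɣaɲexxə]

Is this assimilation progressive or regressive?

Underlying /d/ is realised as [ʂ] next to /ʂ/; /ʂ/ itself does not change.
The output [ʂ] is identical to the trigger /ʂ/ — every feature (place, manner, voicing) has been copied — so this is total assimilation.
The other form behaves the same way: /b/ → [x] before /x/ — in each case the output is a copy of the following consonant.
Since the segment that changes precedes the conditioning segment, the assimilation is regressive.

regressive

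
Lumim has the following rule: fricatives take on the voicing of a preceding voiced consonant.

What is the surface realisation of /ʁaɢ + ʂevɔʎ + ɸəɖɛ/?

[ʁaɢʐevɔʎβəɖɛ]

The rule targets /ʂ/ (voiceless retroflex fricative), which sits after the trigger /ɢ/ (voiced).
Changing only its voicing to voiced gives [ʐ] — the voiced retroflex fricative.
The same rule applies at the second boundary: /ɸ/ → [β] next to /ʎ/.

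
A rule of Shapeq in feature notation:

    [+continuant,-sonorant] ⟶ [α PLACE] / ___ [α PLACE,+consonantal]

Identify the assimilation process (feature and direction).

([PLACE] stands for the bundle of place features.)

regressive place assimilation

The rule copies the place features (abbreviated [PLACE]) from the environment onto the target, so the assimilating feature is place.
Since the environment is written after the underscore, the trigger follows the target; the direction is regressive.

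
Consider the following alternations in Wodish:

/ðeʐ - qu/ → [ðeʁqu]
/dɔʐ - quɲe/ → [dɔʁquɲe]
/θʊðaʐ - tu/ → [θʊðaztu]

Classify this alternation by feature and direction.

regressive place assimilation

Comparing underlying and surface forms, /ʐ/ → [ʁ] is the alternation; the neighbouring /q/ is constant.
/ʐ/ is retroflex while /q/ is uvular; the output [ʁ] is uvular, matching the trigger — so the feature that spreads is place.
Manner and voice are unchanged, so the assimilation is partial, not total.
Checking the remaining alternation: /ʐ/ → [z] before /t/ (retroflex → alveolar, matching alveolar) — only place changes, and always toward the following segment.
The trigger is the following segment, so the direction is regressive (anticipatory).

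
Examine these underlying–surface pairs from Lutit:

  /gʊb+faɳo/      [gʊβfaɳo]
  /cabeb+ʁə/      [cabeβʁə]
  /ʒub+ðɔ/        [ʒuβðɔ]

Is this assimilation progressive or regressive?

regressive

Underlying /b/ is realised as [β] next to /f/; /f/ itself does not change.
/b/ is a stop while /f/ is a fricative; the output [β] is a fricative, matching the trigger — so the feature that spreads is manner.
The same holds elsewhere in the data: /b/ → [β] before /ʁ/ (stop → fricative, matching a fricative); /b/ → [β] before /ð/ (stop → fricative, matching a fricative) — only manner changes, and always toward the following segment.
Since the segment that changes precedes the conditioning segment, the assimilation is regressive.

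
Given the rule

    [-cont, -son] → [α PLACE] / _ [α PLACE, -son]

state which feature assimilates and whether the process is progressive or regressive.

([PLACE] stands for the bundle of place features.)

regressive place assimilation

The shared variable α links the value of the place features (abbreviated [PLACE]) on the target to the same value on the neighbouring segment, so place is the feature that assimilates.
Since the environment is written after the underscore, the trigger follows the target; the direction is regressive.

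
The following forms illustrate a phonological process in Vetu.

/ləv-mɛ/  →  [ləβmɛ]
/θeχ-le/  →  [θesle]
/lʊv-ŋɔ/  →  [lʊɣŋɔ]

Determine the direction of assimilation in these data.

regressive

Underlying /v/ is realised as [β] next to /m/; /m/ itself does not change.
The change labiodental → bilabial matches the place of the following /m/, identifying this as place assimilation.
The same holds elsewhere in the data: /χ/ → [s] before /l/ (uvular → alveolar, matching alveolar); /v/ → [ɣ] before /ŋ/ (labiodental → velar, matching velar) — only place changes, and always toward the following segment.
Since the segment that changes precedes the conditioning segment, the assimilation is regressive.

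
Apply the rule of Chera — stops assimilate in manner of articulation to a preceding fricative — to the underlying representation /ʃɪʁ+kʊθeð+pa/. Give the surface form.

/k/ is a voiceless velar stop. The preceding trigger /ʁ/ is a fricative, so /k/ must become a fricative as well.
The voiceless velar fricative is [x], so /k/ → [x].
At the second juncture, /p/ likewise becomes [ɸ] adjacent to /ð/.

[ʃɪʁxʊθeðɸa]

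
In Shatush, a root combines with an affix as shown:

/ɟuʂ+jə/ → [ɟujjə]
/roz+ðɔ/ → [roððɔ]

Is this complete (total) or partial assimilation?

Comparing underlying and surface forms, /ʂ/ → [j] is the alternation; the neighbouring /j/ is constant.
The output [j] is identical to the trigger /j/ — every feature (place, manner, voicing) has been copied — so this is total assimilation.
The other form behaves the same way: /z/ → [ð] before /ð/ — in each case the output is a copy of the following consonant.

total assimilation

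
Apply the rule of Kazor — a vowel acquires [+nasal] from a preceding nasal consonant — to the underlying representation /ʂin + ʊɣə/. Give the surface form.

The vowel /ʊ/ is adjacent to the preceding nasal /n/, so it acquires [+nasal] and surfaces as [ʊ̃].

[ʂinʊ̃ɣə]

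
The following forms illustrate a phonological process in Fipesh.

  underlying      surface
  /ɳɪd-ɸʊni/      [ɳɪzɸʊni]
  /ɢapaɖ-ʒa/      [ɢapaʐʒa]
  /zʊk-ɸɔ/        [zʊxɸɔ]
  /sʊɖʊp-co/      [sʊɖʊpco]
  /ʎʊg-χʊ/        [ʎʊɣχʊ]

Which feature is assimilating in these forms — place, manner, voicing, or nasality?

Underlying /d/ is realised as [z] next to /ɸ/; /ɸ/ itself does not change.
/d/ is a stop while /ɸ/ is a fricative; the output [z] is a fricative, matching the trigger — so the feature that spreads is manner.
The other alternating forms pattern the same way: /ɖ/ → [ʐ] before /ʒ/ (stop → fricative, matching a fricative); /k/ → [x] before /ɸ/ (stop → fricative, matching a fricative); /g/ → [ɣ] before /χ/ (stop → fricative, matching a fricative) — only manner changes, and always toward the following segment.
Nothing changes in [sʊɖʊpco]: there the adjacent consonants already agree in manner (/p/ and /c/ are both stops), so this form is consistent with the same rule.

manner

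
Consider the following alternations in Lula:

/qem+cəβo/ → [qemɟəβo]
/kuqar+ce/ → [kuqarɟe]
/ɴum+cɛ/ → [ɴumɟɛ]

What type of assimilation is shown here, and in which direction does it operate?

progressive voicing assimilation

Comparing underlying and surface forms, /c/ → [ɟ] is the alternation; the neighbouring /m/ is constant.
/c/ is voiceless while /m/ is voiced; the output [ɟ] is voiced, matching the trigger — so the feature that spreads is voicing.
Place and manner are unchanged, so the assimilation is partial, not total.
The same holds elsewhere in the data: /c/ → [ɟ] after /r/ (voiceless → voiced, matching voiced) — only voicing changes, and always toward the preceding segment.
The trigger is the preceding segment, so the direction is progressive (perseverative).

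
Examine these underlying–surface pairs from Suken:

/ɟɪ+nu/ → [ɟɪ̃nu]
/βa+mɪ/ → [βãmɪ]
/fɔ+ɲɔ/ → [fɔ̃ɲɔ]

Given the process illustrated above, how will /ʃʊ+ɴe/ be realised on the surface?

[ʃʊ̃ɴe]

The data show regressive nasality assimilation (vowel nasalisation): /ɪ/ → [ɪ̃] before /n/; /a/ → [ã] before /m/; /ɔ/ → [ɔ̃] before /ɲ/ — a vowel is nasalised by an immediately following nasal consonant.
/ʊ/ sits next to the nasal /ɴ/ and is therefore nasalised to [ʊ̃].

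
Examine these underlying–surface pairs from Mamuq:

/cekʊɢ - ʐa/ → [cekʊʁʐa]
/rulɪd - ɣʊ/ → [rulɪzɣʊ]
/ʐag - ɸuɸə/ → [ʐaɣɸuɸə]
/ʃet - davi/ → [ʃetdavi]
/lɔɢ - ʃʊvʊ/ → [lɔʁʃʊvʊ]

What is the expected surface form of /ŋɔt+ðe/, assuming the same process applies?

The data show regressive manner assimilation: /ɢ/ → [ʁ] before /ʐ/; /d/ → [z] before /ɣ/; /g/ → [ɣ] before /ɸ/; /ɢ/ → [ʁ] before /ʃ/. In each pair only manner changes, matching the following consonant, while place and voice stay constant.
No alternation appears in [ʃetdavi]: there the adjacent consonants already agree in manner (/t/ and /d/ are both stops), so this form is consistent with the same rule.
/t/ is a voiceless alveolar stop. The following trigger /ð/ is a fricative, so /t/ must become a fricative as well.
Changing only its manner to fricative gives [s] — the voiceless alveolar fricative.

[ŋɔsðe]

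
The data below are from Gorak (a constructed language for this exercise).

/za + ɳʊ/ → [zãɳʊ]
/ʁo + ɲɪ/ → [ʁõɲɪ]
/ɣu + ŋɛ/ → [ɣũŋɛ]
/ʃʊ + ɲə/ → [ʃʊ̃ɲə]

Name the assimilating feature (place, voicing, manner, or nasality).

The vowel /a/ surfaces as nasalised [ã] next to the following nasal /ɳ/ — it has acquired the [+nasal] feature of its neighbour.
Likewise in the remaining data: /o/ → [õ] before /ɲ/; /u/ → [ũ] before /ŋ/; /ʊ/ → [ʊ̃] before /ɲ/ — each time a vowel is nasalised next to a following nasal.

nasality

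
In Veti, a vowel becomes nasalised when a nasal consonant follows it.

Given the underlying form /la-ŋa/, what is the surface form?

/a/ sits next to the nasal /ŋ/ and is therefore nasalised to [ã].

[lãŋa]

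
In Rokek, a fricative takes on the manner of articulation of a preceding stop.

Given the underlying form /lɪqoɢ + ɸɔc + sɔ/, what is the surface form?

The rule targets /ɸ/ (voiceless bilabial fricative), which sits after the trigger /ɢ/ (stop).
The voiceless bilabial stop is [p], so /ɸ/ → [p].
At the second juncture, /s/ likewise becomes [t] adjacent to /c/.

[lɪqoɢpɔctɔ]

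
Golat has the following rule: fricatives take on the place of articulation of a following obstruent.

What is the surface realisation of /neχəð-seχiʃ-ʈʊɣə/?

[neχəzseχiʂʈʊɣə]

/ð/ is a voiced dental fricative. The following trigger /s/ is alveolar, so /ð/ must become alveolar as well.
Changing only its place to alveolar gives [z] — the voiced alveolar fricative.
At the second juncture, /ʃ/ likewise becomes [ʂ] adjacent to /ʈ/.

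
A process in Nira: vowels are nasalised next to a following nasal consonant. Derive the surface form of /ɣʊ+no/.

[ɣʊ̃no]

/ʊ/ sits next to the nasal /n/ and is therefore nasalised to [ʊ̃].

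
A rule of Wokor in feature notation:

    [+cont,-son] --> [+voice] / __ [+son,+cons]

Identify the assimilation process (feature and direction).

The target ([+cont,-son], fricatives) acquires [+voice] next to a sonorant consonant ([+son,+cons]) — it takes on the voicing of its neighbour, so the feature that spreads is voicing.
Since the environment is written after the underscore, the trigger follows the target; the direction is regressive.

regressive voicing assimilation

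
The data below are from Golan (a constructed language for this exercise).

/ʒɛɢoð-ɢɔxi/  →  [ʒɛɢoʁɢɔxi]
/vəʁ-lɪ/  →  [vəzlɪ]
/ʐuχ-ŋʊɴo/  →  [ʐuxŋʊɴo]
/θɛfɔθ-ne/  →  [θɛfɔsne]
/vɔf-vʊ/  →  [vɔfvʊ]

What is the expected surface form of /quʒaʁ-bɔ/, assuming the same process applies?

[quʒaβbɔ]

The data show regressive place assimilation: /ð/ → [ʁ] before /ɢ/; /ʁ/ → [z] before /l/; /χ/ → [x] before /ŋ/; /θ/ → [s] before /n/. In each pair only place changes, matching the following consonant, while manner and voice stay constant.
No alternation appears in [vɔfvʊ]: there the adjacent consonants already agree in place (/f/ and /v/ are both labiodental), so this form is consistent with the same rule.
/ʁ/ is a voiced uvular fricative. The following trigger /b/ is bilabial, so /ʁ/ must become bilabial as well.
Changing only its place to bilabial gives [β] — the voiced bilabial fricative.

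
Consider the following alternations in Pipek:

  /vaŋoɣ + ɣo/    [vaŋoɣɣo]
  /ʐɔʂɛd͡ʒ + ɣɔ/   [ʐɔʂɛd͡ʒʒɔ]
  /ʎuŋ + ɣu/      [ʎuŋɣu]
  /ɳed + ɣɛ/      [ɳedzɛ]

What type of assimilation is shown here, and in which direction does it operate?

Underlying /ɣ/ is realised as [ʒ] next to /d͡ʒ/; /d͡ʒ/ itself does not change.
The change velar → postalveolar matches the place of the preceding /d͡ʒ/, identifying this as place assimilation.
Manner and voice are unchanged, so the assimilation is partial, not total.
Checking the remaining alternation: /ɣ/ → [z] after /d/ (velar → alveolar, matching alveolar) — only place changes, and always toward the preceding segment.
No alternation appears in [vaŋoɣɣo], [ʎuŋɣu]: there the adjacent consonants already agree in place (/ɣ/ and /ɣ/ are both velar; /ɣ/ and /ŋ/ are both velar), so these forms are consistent with the same rule.
The trigger is the preceding segment, so the direction is progressive (perseverative).

progressive place assimilation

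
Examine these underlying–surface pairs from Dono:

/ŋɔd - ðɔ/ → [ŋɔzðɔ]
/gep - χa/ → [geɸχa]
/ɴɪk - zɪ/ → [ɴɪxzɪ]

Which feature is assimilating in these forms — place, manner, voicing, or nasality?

manner

Comparing underlying and surface forms, /d/ → [z] is the alternation; the neighbouring /ð/ is constant.
The change stop → fricative matches the manner of the following /ð/, identifying this as manner assimilation.
Checking the remaining alternations: /p/ → [ɸ] before /χ/ (stop → fricative, matching a fricative); /k/ → [x] before /z/ (stop → fricative, matching a fricative) — only manner changes, and always toward the following segment.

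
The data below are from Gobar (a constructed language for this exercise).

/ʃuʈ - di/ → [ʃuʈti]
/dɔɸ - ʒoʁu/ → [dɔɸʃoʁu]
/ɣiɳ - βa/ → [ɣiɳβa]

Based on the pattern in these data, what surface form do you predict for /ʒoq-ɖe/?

The data show progressive voicing assimilation: /d/ → [t] after /ʈ/; /ʒ/ → [ʃ] after /ɸ/. In each pair only voicing changes, matching the preceding consonant, while place and manner stay constant.
No alternation appears in [ɣiɳβa]: there the adjacent consonants already agree in voicing (/β/ and /ɳ/ are both voiced), so this form is consistent with the same rule.
The rule targets /ɖ/ (voiced retroflex stop), which sits after the trigger /q/ (voiceless).
Changing only its voicing to voiceless gives [ʈ] — the voiceless retroflex stop.

[ʒoqʈe]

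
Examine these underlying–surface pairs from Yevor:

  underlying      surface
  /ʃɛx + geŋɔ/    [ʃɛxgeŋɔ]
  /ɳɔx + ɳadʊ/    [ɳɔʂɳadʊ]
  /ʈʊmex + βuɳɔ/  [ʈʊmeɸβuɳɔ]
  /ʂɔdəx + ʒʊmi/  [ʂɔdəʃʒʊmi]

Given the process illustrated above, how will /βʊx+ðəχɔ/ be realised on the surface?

The data show regressive place assimilation: /x/ → [ʂ] before /ɳ/; /x/ → [ɸ] before /β/; /x/ → [ʃ] before /ʒ/. In each pair only place changes, matching the following consonant, while manner and voice stay constant.
No alternation appears in [ʃɛxgeŋɔ]: there the adjacent consonants already agree in place (/x/ and /g/ are both velar), so this form is consistent with the same rule.
/x/ is a voiceless velar fricative. The following trigger /ð/ is dental, so /x/ must become dental as well.
The voiceless dental fricative is [θ], so /x/ → [θ].

[βʊθðəχɔ]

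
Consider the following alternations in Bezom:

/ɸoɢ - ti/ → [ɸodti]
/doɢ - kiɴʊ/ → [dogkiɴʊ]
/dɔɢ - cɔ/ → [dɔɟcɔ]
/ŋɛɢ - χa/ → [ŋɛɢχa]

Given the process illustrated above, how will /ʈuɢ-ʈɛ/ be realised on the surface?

[ʈuɖʈɛ]

The data show regressive place assimilation: /ɢ/ → [d] before /t/; /ɢ/ → [g] before /k/; /ɢ/ → [ɟ] before /c/. In each pair only place changes, matching the following consonant, while manner and voice stay constant.
Nothing changes in [ŋɛɢχa]: there the adjacent consonants already agree in place (/ɢ/ and /χ/ are both uvular), so this form is consistent with the same rule.
The rule targets /ɢ/ (voiced uvular stop), which sits before the trigger /ʈ/ (retroflex).
The voiced retroflex stop is [ɖ], so /ɢ/ → [ɖ].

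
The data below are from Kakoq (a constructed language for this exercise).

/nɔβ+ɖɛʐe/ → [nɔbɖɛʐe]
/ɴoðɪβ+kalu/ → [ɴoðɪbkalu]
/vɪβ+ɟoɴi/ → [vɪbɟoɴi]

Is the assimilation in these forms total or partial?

partial assimilation

The segment that alternates is /β/, which surfaces as [b] when adjacent to /ɖ/.
/β/ is a fricative while /ɖ/ is a stop; the output [b] is a stop, matching the trigger — so the feature that spreads is manner.
Place and voice are unchanged, so the assimilation is partial, not total.
The same holds elsewhere in the data: /β/ → [b] before /k/ (fricative → stop, matching a stop); /β/ → [b] before /ɟ/ (fricative → stop, matching a stop) — only manner changes, and always toward the following segment.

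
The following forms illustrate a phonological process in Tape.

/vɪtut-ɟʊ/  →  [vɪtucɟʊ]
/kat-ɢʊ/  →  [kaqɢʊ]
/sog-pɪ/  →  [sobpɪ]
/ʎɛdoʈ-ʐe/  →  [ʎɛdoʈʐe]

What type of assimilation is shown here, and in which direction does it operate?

Comparing underlying and surface forms, /t/ → [c] is the alternation; the neighbouring /ɟ/ is constant.
/t/ is alveolar while /ɟ/ is palatal; the output [c] is palatal, matching the trigger — so the feature that spreads is place.
Manner and voice are unchanged, so the assimilation is partial, not total.
The other alternating forms pattern the same way: /t/ → [q] before /ɢ/ (alveolar → uvular, matching uvular); /g/ → [b] before /p/ (velar → bilabial, matching bilabial) — only place changes, and always toward the following segment.
Nothing changes in [ʎɛdoʈʐe]: there the adjacent consonants already agree in place (/ʈ/ and /ʐ/ are both retroflex), so this form is consistent with the same rule.
The trigger is the following segment, so the direction is regressive (anticipatory).

regressive place assimilation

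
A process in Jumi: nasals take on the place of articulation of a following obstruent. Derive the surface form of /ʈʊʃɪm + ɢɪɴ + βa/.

[ʈʊʃɪɴɢɪmβa]

The rule targets /m/ (voiced bilabial nasal), which sits before the trigger /ɢ/ (uvular).
A voiced uvular nasal is [ɴ], so the surface segment is [ɴ].
The same rule applies at the second boundary: /ɴ/ → [m] next to /β/.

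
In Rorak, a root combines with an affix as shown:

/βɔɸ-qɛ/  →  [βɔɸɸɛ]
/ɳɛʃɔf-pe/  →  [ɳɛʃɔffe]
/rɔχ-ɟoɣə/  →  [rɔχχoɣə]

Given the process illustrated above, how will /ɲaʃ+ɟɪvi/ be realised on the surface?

[ɲaʃʃɪvi]

The data show progressive total assimilation (/q/ → [ɸ] after /ɸ/; /p/ → [f] after /f/; /ɟ/ → [χ] after /χ/): in every case the target segment becomes identical to its preceding neighbour, copying more than a single feature.
/ɟ/ is the segment targeted by the rule; it sits immediately after /ʃ/, so it assimilates completely and surfaces as [ʃ].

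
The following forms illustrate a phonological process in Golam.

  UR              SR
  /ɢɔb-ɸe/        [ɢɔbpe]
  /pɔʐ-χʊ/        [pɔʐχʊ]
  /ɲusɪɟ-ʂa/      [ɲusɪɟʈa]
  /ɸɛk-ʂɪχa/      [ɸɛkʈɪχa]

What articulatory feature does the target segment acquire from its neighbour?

Comparing underlying and surface forms, /ɸ/ → [p] is the alternation; the neighbouring /b/ is constant.
The change fricative → stop matches the manner of the preceding /b/, identifying this as manner assimilation.
The same holds elsewhere in the data: /ʂ/ → [ʈ] after /ɟ/ (fricative → stop, matching a stop); /ʂ/ → [ʈ] after /k/ (fricative → stop, matching a stop) — only manner changes, and always toward the preceding segment.
No alternation appears in [pɔʐχʊ]: there the adjacent consonants already agree in manner (/χ/ and /ʐ/ are both fricatives), so this form is consistent with the same rule.

manner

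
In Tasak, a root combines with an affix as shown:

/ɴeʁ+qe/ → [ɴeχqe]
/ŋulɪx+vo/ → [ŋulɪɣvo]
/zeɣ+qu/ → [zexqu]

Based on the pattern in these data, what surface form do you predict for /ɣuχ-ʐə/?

The data show regressive voicing assimilation: /ʁ/ → [χ] before /q/; /x/ → [ɣ] before /v/; /ɣ/ → [x] before /q/. In each pair only voicing changes, matching the following consonant, while place and manner stay constant.
The rule targets /χ/ (voiceless uvular fricative), which sits before the trigger /ʐ/ (voiced).
Changing only its voicing to voiced gives [ʁ] — the voiced uvular fricative.

[ɣuʁʐə]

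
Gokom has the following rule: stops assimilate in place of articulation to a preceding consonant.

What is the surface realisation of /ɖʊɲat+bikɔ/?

/b/ is a voiced bilabial stop. The preceding trigger /t/ is alveolar, so /b/ must become alveolar as well.
A voiced alveolar stop is [d], so the surface segment is [d].

[ɖʊɲatdikɔ]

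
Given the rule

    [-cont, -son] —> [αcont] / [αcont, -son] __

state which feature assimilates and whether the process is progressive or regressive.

The rule copies [cont] (continuancy) from the environment onto the target stops; since [±cont] encodes the stop/fricative manner contrast, the assimilating dimension is manner.
Since the environment is written before the underscore, the trigger precedes the target; the direction is progressive.

progressive manner assimilation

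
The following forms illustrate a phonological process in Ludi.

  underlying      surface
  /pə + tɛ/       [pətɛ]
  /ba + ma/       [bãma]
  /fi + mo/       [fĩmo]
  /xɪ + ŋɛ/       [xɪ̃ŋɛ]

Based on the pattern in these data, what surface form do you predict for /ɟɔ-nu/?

The data show regressive nasality assimilation (vowel nasalisation): /a/ → [ã] before /m/; /i/ → [ĩ] before /m/; /ɪ/ → [ɪ̃] before /ŋ/ — a vowel is nasalised by an immediately following nasal consonant.
No change occurs in [pətɛ] because the vowel at the boundary is adjacent to an oral consonant, not a nasal (/ə/ next to /t/).
The vowel /ɔ/ is adjacent to the following nasal /n/, so it acquires [+nasal] and surfaces as [ɔ̃].

[ɟɔ̃nu]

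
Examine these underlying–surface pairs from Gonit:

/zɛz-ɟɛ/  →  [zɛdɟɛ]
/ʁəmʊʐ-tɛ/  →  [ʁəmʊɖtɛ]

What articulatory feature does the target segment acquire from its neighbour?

Underlying /z/ is realised as [d] next to /ɟ/; /ɟ/ itself does not change.
The change fricative → stop matches the manner of the following /ɟ/, identifying this as manner assimilation.
The same holds elsewhere in the data: /ʐ/ → [ɖ] before /t/ (fricative → stop, matching a stop) — only manner changes, and always toward the following segment.

manner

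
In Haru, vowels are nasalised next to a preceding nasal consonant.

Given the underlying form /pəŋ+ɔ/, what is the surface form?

/ɔ/ sits next to the nasal /ŋ/ and is therefore nasalised to [ɔ̃].

[pəŋɔ̃]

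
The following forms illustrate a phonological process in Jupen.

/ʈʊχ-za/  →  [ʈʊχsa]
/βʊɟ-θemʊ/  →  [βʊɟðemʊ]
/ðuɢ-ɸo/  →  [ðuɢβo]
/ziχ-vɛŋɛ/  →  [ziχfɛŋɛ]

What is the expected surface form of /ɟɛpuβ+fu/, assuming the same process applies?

The data show progressive voicing assimilation: /z/ → [s] after /χ/; /θ/ → [ð] after /ɟ/; /ɸ/ → [β] after /ɢ/; /v/ → [f] after /χ/. In each pair only voicing changes, matching the preceding consonant, while place and manner stay constant.
/f/ is a voiceless labiodental fricative. The preceding trigger /β/ is voiced, so /f/ must become voiced as well.
A voiced labiodental fricative is [v], so the surface segment is [v].

[ɟɛpuβvu]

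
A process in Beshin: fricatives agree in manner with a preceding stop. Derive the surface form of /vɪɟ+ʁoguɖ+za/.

/ʁ/ is a voiced uvular fricative. The preceding trigger /ɟ/ is a stop, so /ʁ/ must become a stop as well.
The voiced uvular stop is [ɢ], so /ʁ/ → [ɢ].
The same rule applies at the second boundary: /z/ → [d] next to /ɖ/.

[vɪɟɢoguɖda]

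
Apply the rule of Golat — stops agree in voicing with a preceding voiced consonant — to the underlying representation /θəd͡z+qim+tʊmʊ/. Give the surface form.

[θəd͡zɢimdʊmʊ]

The rule targets /q/ (voiceless uvular stop), which sits after the trigger /d͡z/ (voiced).
Changing only its voicing to voiced gives [ɢ] — the voiced uvular stop.
The same rule applies at the second boundary: /t/ → [d] next to /m/.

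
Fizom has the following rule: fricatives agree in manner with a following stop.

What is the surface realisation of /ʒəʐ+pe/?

The rule targets /ʐ/ (voiced retroflex fricative), which sits before the trigger /p/ (stop).
The voiced retroflex stop is [ɖ], so /ʐ/ → [ɖ].

[ʒəɖpe]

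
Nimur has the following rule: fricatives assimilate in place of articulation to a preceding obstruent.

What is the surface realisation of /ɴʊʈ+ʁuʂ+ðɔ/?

[ɴʊʈʐuʂʐɔ]

The rule targets /ʁ/ (voiced uvular fricative), which sits after the trigger /ʈ/ (retroflex).
Changing only its place to retroflex gives [ʐ] — the voiced retroflex fricative.
At the second juncture, /ð/ likewise becomes [ʐ] adjacent to /ʂ/.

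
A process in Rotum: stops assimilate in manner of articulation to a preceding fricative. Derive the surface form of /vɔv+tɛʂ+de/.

The rule targets /t/ (voiceless alveolar stop), which sits after the trigger /v/ (fricative).
A voiceless alveolar fricative is [s], so the surface segment is [s].
At the second juncture, /d/ likewise becomes [z] adjacent to /ʂ/.

[vɔvsɛʂze]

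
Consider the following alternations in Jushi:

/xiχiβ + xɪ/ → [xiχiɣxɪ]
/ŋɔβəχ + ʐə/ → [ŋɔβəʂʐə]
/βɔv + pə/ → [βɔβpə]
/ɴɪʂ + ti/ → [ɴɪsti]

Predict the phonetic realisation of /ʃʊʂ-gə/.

[ʃʊxgə]

The data show regressive place assimilation: /β/ → [ɣ] before /x/; /χ/ → [ʂ] before /ʐ/; /v/ → [β] before /p/; /ʂ/ → [s] before /t/. In each pair only place changes, matching the following consonant, while manner and voice stay constant.
The rule targets /ʂ/ (voiceless retroflex fricative), which sits before the trigger /g/ (velar).
The voiceless velar fricative is [x], so /ʂ/ → [x].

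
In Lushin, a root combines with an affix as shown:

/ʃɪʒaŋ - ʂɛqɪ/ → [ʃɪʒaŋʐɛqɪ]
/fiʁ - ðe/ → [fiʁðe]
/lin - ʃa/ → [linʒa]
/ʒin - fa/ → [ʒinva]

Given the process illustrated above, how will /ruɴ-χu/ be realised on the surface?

The data show progressive voicing assimilation: /ʂ/ → [ʐ] after /ŋ/; /ʃ/ → [ʒ] after /n/; /f/ → [v] after /n/. In each pair only voicing changes, matching the preceding consonant, while place and manner stay constant.
Nothing changes in [fiʁðe]: there the adjacent consonants already agree in voicing (/ð/ and /ʁ/ are both voiced), so this form is consistent with the same rule.
The rule targets /χ/ (voiceless uvular fricative), which sits after the trigger /ɴ/ (voiced).
The voiced uvular fricative is [ʁ], so /χ/ → [ʁ].

[ruɴʁu]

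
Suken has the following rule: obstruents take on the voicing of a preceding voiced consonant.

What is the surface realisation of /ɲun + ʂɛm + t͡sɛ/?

[ɲunʐɛmd͡zɛ]

The rule targets /ʂ/ (voiceless retroflex fricative), which sits after the trigger /n/ (voiced).
Changing only its voicing to voiced gives [ʐ] — the voiced retroflex fricative.
The same rule applies at the second boundary: /t͡s/ → [d͡z] next to /m/.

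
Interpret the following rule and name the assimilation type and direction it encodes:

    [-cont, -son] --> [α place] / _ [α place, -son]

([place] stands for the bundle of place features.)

regressive place assimilation

The rule copies the place features (abbreviated [place]) from the environment onto the target, so the assimilating feature is place.
The conditioning segment sits to the right of the focus bar, meaning the trigger follows the segment that changes — regressive assimilation.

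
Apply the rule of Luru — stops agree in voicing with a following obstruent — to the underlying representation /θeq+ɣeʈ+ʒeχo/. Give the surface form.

/q/ is a voiceless uvular stop. The following trigger /ɣ/ is voiced, so /q/ must become voiced as well.
A voiced uvular stop is [ɢ], so the surface segment is [ɢ].
At the second juncture, /ʈ/ likewise becomes [ɖ] adjacent to /ʒ/.

[θeɢɣeɖʒeχo]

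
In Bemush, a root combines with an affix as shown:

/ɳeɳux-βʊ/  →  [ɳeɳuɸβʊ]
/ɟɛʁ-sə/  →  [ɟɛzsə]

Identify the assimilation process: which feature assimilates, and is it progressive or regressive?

Comparing underlying and surface forms, /x/ → [ɸ] is the alternation; the neighbouring /β/ is constant.
The change velar → bilabial matches the place of the following /β/, identifying this as place assimilation.
Manner and voice are unchanged, so the assimilation is partial, not total.
Checking the remaining alternation: /ʁ/ → [z] before /s/ (uvular → alveolar, matching alveolar) — only place changes, and always toward the following segment.
The trigger is the following segment, so the direction is regressive (anticipatory).

regressive place assimilation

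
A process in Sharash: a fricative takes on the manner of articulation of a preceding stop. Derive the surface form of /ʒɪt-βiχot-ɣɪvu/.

/β/ is a voiced bilabial fricative. The preceding trigger /t/ is a stop, so /β/ must become a stop as well.
Changing only its manner to stop gives [b] — the voiced bilabial stop.
At the second juncture, /ɣ/ likewise becomes [g] adjacent to /t/.

[ʒɪtbiχotgɪvu]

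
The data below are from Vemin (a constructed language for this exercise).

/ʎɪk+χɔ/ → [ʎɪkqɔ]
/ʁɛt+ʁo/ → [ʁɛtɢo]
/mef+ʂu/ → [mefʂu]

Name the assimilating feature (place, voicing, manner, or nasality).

The segment that alternates is /χ/, which surfaces as [q] when adjacent to /k/.
/χ/ is a fricative while /k/ is a stop; the output [q] is a stop, matching the trigger — so the feature that spreads is manner.
The same holds elsewhere in the data: /ʁ/ → [ɢ] after /t/ (fricative → stop, matching a stop) — only manner changes, and always toward the preceding segment.
Nothing changes in [mefʂu]: there the adjacent consonants already agree in manner (/ʂ/ and /f/ are both fricatives), so this form is consistent with the same rule.

manner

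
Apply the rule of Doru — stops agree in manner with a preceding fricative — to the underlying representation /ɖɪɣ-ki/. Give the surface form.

The rule targets /k/ (voiceless velar stop), which sits after the trigger /ɣ/ (fricative).
The voiceless velar fricative is [x], so /k/ → [x].

[ɖɪɣxi]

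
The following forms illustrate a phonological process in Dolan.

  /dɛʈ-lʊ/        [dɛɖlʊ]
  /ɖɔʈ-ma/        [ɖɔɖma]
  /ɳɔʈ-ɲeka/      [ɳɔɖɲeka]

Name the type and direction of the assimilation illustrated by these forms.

Comparing underlying and surface forms, /ʈ/ → [ɖ] is the alternation; the neighbouring /l/ is constant.
The change voiceless → voiced matches the voicing of the following /l/, identifying this as voicing assimilation.
Place and manner are unchanged, so the assimilation is partial, not total.
The other alternating forms pattern the same way: /ʈ/ → [ɖ] before /m/ (voiceless → voiced, matching voiced); /ʈ/ → [ɖ] before /ɲ/ (voiceless → voiced, matching voiced) — only voicing changes, and always toward the following segment.
Since the segment that changes precedes the conditioning segment, the assimilation is regressive.

regressive voicing assimilation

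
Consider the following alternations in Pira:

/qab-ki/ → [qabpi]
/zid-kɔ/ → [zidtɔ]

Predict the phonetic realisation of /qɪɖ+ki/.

The data show progressive place assimilation: /k/ → [p] after /b/; /k/ → [t] after /d/. In each pair only place changes, matching the preceding consonant, while manner and voice stay constant.
The rule targets /k/ (voiceless velar stop), which sits after the trigger /ɖ/ (retroflex).
A voiceless retroflex stop is [ʈ], so the surface segment is [ʈ].

[qɪɖʈi]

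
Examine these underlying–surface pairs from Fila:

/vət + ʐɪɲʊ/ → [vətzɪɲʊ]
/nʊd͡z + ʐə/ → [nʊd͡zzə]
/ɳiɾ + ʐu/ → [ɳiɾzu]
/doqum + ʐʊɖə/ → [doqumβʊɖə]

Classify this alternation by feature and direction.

The segment that alternates is /ʐ/, which surfaces as [z] when adjacent to /t/.
/ʐ/ is retroflex while /t/ is alveolar; the output [z] is alveolar, matching the trigger — so the feature that spreads is place.
Manner and voice are unchanged, so the assimilation is partial, not total.
The other alternating forms pattern the same way: /ʐ/ → [z] after /d͡z/ (retroflex → alveolar, matching alveolar); /ʐ/ → [z] after /ɾ/ (retroflex → alveolar, matching alveolar); /ʐ/ → [β] after /m/ (retroflex → bilabial, matching bilabial) — only place changes, and always toward the preceding segment.
The trigger is the preceding segment, so the direction is progressive (perseverative).

progressive place assimilation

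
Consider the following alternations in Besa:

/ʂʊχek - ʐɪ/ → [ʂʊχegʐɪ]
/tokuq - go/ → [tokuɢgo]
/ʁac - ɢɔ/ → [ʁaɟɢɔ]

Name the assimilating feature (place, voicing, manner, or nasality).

Underlying /k/ is realised as [g] next to /ʐ/; /ʐ/ itself does not change.
/k/ is voiceless while /ʐ/ is voiced; the output [g] is voiced, matching the trigger — so the feature that spreads is voicing.
Checking the remaining alternations: /q/ → [ɢ] before /g/ (voiceless → voiced, matching voiced); /c/ → [ɟ] before /ɢ/ (voiceless → voiced, matching voiced) — only voicing changes, and always toward the following segment.

voicing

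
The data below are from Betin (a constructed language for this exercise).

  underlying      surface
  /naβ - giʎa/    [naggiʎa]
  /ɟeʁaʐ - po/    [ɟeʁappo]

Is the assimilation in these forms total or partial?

The segment that alternates is /β/, which surfaces as [g] when adjacent to /g/.
The output [g] is identical to the trigger /g/ — every feature (place, manner, voicing) has been copied — so this is total assimilation.
The other form behaves the same way: /ʐ/ → [p] before /p/ — in each case the output is a copy of the following consonant.

total assimilation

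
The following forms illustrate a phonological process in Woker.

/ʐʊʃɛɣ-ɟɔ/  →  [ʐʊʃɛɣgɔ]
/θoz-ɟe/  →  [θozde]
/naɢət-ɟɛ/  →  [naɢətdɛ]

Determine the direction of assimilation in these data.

Underlying /ɟ/ is realised as [g] next to /ɣ/; /ɣ/ itself does not change.
/ɟ/ is palatal while /ɣ/ is velar; the output [g] is velar, matching the trigger — so the feature that spreads is place.
The same holds elsewhere in the data: /ɟ/ → [d] after /z/ (palatal → alveolar, matching alveolar); /ɟ/ → [d] after /t/ (palatal → alveolar, matching alveolar) — only place changes, and always toward the preceding segment.
Since the segment that changes follows the conditioning segment, the assimilation is progressive.

progressive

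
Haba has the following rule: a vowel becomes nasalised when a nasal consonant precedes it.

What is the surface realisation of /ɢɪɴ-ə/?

[ɢɪɴə̃]

/ə/ sits next to the nasal /ɴ/ and is therefore nasalised to [ə̃].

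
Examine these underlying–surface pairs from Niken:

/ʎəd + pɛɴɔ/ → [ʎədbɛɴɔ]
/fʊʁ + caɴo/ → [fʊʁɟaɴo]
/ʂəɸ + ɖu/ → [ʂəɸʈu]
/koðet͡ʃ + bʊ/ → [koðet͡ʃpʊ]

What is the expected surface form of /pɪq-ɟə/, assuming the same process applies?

[pɪqcə]

The data show progressive voicing assimilation: /p/ → [b] after /d/; /c/ → [ɟ] after /ʁ/; /ɖ/ → [ʈ] after /ɸ/; /b/ → [p] after /t͡ʃ/. In each pair only voicing changes, matching the preceding consonant, while place and manner stay constant.
The rule targets /ɟ/ (voiced palatal stop), which sits after the trigger /q/ (voiceless).
Changing only its voicing to voiceless gives [c] — the voiceless palatal stop.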